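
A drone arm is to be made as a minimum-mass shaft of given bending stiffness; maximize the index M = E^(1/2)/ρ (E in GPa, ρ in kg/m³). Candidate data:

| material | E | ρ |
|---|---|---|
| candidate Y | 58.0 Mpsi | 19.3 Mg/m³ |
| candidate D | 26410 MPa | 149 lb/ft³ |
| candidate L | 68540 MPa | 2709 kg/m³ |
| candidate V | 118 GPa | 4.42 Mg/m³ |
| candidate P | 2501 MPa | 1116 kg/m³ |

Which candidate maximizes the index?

Normalizing units and computing the index:
  candidate Y: E = 399.9 GPa, ρ = 19300 kg/m³
  candidate D: E = 26.41 GPa, ρ = 2387 kg/m³
  candidate L: E = 68.54 GPa, ρ = 2709 kg/m³
  candidate V: E = 118.0 GPa, ρ = 4420 kg/m³
  candidate P: E = 2.501 GPa, ρ = 1116 kg/m³
  candidate L: M = 3.06×10⁻³
  candidate V: M = 2.46×10⁻³
  candidate D: M = 2.15×10⁻³
  candidate P: M = 1.42×10⁻³
  candidate Y: M = 1.04×10⁻³
Candidate L has the largest M.

candidate L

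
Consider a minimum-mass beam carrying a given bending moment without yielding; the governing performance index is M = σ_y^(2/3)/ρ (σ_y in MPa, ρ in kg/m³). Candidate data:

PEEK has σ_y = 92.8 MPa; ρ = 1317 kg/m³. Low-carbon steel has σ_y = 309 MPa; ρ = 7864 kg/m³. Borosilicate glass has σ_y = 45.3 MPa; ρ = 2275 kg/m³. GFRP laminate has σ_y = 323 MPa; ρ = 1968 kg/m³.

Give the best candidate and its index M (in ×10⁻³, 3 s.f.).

GFRP laminate, M = 23.9×10⁻³

Computing M directly (units already consistent):
  GFRP laminate: M = 23.9×10⁻³
  PEEK: M = 15.6×10⁻³
  low-carbon steel: M = 5.81×10⁻³
  borosilicate glass: M = 5.59×10⁻³
Highest index: GFRP laminate.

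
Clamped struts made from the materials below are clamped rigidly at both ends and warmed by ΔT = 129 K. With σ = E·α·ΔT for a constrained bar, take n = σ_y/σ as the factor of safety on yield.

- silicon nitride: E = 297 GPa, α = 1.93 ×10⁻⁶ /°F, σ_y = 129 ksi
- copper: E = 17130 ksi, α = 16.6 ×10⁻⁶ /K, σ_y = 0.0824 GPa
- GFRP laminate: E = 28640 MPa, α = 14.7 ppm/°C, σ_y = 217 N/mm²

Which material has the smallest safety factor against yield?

copper

Converting E to GPa, α to ×10⁻⁶/K, σ_y to MPa, then σ and n for each:
  silicon nitride: E = 297.0, α = 3.47, σ_y = 889.4 → σ = 133 MPa, n = 6.68
  copper: E = 118.1, α = 16.6, σ_y = 82.40 → σ = 253 MPa, n = 0.326
  GFRP laminate: E = 28.64, α = 14.7, σ_y = 217.0 → σ = 54.3 MPa, n = 4.00
The minimum is copper at n = 0.326.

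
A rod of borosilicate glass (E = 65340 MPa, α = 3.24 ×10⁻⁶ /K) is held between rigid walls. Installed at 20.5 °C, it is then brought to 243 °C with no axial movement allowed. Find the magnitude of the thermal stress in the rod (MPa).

47.1 MPa

E = 65340 MPa = 65.34 GPa.
ΔT = 222.5 K. Constrained thermal stress σ = E·α·ΔT = 65.34×10³ MPa × 3.24×10⁻⁶ × 222.5 = 47.1 MPa (compressive).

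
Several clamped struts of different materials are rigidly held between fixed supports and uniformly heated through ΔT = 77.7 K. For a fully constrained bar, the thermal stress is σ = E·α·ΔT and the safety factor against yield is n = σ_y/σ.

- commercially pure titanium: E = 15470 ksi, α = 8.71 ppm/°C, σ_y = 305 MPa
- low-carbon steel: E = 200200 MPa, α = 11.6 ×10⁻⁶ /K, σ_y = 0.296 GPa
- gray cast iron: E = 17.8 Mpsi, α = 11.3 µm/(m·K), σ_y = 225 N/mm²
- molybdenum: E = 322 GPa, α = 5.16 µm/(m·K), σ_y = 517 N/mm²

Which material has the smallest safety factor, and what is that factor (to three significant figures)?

In consistent units (E in GPa, α in ×10⁻⁶/K, σ_y in MPa):
  commercially pure titanium: E = 106.7, α = 8.71, σ_y = 305.0 → σ = 72.2 MPa, n = 4.23
  low-carbon steel: E = 200.2, α = 11.6, σ_y = 296.0 → σ = 180 MPa, n = 1.64
  gray cast iron: E = 122.7, α = 11.3, σ_y = 225.0 → σ = 108 MPa, n = 2.09
  molybdenum: E = 322.0, α = 5.16, σ_y = 517.0 → σ = 129 MPa, n = 4.00
Smallest n: low-carbon steel with n = 1.64.

low-carbon steel, n = 1.64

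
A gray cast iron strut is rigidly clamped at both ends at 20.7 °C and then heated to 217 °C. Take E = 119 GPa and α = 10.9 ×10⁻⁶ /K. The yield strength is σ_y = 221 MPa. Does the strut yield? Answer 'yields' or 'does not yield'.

yields

ΔT = 196.3 K. Constrained thermal stress σ = E·α·ΔT = 119.0×10³ MPa × 10.9×10⁻⁶ × 196.3 = 255 MPa (compressive).
Compare to σ_y = 221 MPa: σ ≥ σ_y, so it yields.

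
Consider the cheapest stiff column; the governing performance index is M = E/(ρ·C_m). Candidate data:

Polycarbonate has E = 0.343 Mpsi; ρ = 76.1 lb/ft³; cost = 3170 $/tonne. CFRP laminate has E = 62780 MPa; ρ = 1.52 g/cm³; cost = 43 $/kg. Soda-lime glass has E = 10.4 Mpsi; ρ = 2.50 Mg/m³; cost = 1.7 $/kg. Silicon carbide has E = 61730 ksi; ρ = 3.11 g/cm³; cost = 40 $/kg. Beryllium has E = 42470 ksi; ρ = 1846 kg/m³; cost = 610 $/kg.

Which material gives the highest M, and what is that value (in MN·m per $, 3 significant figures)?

soda-lime glass, M = 16.9 MN·m per $

Putting every candidate on a common basis:
  polycarbonate: E = 2.365 GPa, ρ = 1219 kg/m³, cost = 3.170 $/kg
  CFRP laminate: E = 62.78 GPa, ρ = 1520 kg/m³, cost = 43.00 $/kg
  soda-lime glass: E = 71.71 GPa, ρ = 2500 kg/m³, cost = 1.700 $/kg
  silicon carbide: E = 425.6 GPa, ρ = 3110 kg/m³, cost = 40.00 $/kg
  beryllium: E = 292.8 GPa, ρ = 1846 kg/m³, cost = 610.0 $/kg
  soda-lime glass: M = 16.9 MN·m per $
  silicon carbide: M = 3.42 MN·m per $
  CFRP laminate: M = 0.961 MN·m per $
  polycarbonate: M = 0.612 MN·m per $
  beryllium: M = 0.260 MN·m per $
The maximum is for soda-lime glass.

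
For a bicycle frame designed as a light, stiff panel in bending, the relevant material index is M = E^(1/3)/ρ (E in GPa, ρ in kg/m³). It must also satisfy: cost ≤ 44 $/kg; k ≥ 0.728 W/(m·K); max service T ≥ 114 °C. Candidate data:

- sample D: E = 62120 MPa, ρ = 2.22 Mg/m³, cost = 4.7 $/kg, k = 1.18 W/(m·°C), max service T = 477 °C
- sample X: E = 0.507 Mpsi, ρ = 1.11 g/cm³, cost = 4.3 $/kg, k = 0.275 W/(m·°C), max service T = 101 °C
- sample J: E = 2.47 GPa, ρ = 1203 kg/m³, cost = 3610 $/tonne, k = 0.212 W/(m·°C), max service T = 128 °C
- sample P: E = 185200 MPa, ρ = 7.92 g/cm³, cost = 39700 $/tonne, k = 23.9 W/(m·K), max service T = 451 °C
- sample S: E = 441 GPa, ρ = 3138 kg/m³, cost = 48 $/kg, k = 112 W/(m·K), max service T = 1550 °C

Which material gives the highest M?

sample D

Screen on constraints: cost ≤ 44 $/kg; k ≥ 0.728 W/(m·K); max service T ≥ 114 °C. Survivors: sample D, sample P.
In SI units:
  sample D: E = 62.12 GPa, ρ = 2220 kg/m³
  sample P: E = 185.2 GPa, ρ = 7920 kg/m³
  sample D: M = 1.78×10⁻³
  sample P: M = 0.720×10⁻³
Sample D has the largest M.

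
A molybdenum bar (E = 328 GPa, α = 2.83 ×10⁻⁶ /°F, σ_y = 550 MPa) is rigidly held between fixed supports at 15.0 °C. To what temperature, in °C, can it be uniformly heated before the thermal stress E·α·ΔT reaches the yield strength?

344 °C

α = 2.83×10⁻⁶/°F × 9/5 = 5.09×10⁻⁶/K.
E·α·ΔT = 550.0 MPa ⇒ ΔT = 550.0 / (328.0×10³ × 5.09×10⁻⁶) = 329.2 K.
T = 15.0 + 329.2 = 344.2 °C.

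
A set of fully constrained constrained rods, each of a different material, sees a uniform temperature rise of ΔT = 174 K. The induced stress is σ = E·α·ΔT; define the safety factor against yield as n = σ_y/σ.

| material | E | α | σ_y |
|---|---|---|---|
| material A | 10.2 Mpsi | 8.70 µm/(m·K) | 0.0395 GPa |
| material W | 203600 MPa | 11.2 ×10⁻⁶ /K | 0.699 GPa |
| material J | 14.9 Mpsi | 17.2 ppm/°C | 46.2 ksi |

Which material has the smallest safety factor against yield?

Converting E to GPa, α to ×10⁻⁶/K, σ_y to MPa, then σ and n for each:
  material A: E = 70.33, α = 8.70, σ_y = 39.50 → σ = 106 MPa, n = 0.371
  material W: E = 203.6, α = 11.2, σ_y = 699.0 → σ = 397 MPa, n = 1.76
  material J: E = 102.7, α = 17.2, σ_y = 318.5 → σ = 307 MPa, n = 1.04
Smallest n: material A with n = 0.371.

material A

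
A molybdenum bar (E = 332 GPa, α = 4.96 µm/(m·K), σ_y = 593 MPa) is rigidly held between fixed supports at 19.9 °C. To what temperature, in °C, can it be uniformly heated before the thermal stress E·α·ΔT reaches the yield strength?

E·α·ΔT = 593.0 MPa ⇒ ΔT = 593.0 / (332.0×10³ × 4.96×10⁻⁶) = 360.1 K.
T = 19.9 + 360.1 = 380.0 °C.

380 °C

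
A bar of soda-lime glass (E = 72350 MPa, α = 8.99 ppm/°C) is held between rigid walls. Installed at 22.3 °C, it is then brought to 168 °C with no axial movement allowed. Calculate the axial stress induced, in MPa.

94.8 MPa

E = 72350 MPa = 72.35 GPa.
ΔT = 145.7 K. Constrained thermal stress σ = E·α·ΔT = 72.35×10³ MPa × 8.99×10⁻⁶ × 145.7 = 94.8 MPa (compressive).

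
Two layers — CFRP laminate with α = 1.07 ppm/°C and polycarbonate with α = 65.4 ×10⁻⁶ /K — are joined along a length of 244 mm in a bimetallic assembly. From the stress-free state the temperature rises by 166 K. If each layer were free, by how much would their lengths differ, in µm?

2610 µm

Δα = |1.07 − 65.4|×10⁻⁶/K = 64.3×10⁻⁶/K.
ΔL_mismatch = Δα·L·ΔT = 64.3×10⁻⁶ × 244.0 mm × 166.0 K = 2610 µm.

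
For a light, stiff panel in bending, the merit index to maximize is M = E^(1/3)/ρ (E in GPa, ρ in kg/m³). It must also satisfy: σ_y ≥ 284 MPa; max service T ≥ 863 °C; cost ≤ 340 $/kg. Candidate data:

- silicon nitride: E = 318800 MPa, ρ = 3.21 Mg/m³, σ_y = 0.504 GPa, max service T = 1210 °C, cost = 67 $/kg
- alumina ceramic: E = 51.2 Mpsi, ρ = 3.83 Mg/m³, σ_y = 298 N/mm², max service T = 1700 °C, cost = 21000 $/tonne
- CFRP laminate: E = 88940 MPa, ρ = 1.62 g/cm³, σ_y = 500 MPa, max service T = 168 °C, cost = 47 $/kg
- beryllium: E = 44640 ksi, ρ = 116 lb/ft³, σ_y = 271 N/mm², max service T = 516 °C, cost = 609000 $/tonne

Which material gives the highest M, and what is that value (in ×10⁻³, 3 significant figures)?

silicon nitride, M = 2.13×10⁻³

Screen on constraints: σ_y ≥ 284 MPa; max service T ≥ 863 °C; cost ≤ 340 $/kg. Survivors: silicon nitride, alumina ceramic.
In SI units:
  silicon nitride: E = 318.8 GPa, ρ = 3210 kg/m³
  alumina ceramic: E = 353.0 GPa, ρ = 3830 kg/m³
  silicon nitride: M = 2.13×10⁻³
  alumina ceramic: M = 1.85×10⁻³
The maximum is for silicon nitride.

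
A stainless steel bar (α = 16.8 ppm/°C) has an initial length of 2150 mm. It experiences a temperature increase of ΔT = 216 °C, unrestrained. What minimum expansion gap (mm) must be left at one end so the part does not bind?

7.80 mm

ΔL = α·L₀·ΔT = 16.8×10⁻⁶ × 2150 mm × 216.0 K = 7.80 mm.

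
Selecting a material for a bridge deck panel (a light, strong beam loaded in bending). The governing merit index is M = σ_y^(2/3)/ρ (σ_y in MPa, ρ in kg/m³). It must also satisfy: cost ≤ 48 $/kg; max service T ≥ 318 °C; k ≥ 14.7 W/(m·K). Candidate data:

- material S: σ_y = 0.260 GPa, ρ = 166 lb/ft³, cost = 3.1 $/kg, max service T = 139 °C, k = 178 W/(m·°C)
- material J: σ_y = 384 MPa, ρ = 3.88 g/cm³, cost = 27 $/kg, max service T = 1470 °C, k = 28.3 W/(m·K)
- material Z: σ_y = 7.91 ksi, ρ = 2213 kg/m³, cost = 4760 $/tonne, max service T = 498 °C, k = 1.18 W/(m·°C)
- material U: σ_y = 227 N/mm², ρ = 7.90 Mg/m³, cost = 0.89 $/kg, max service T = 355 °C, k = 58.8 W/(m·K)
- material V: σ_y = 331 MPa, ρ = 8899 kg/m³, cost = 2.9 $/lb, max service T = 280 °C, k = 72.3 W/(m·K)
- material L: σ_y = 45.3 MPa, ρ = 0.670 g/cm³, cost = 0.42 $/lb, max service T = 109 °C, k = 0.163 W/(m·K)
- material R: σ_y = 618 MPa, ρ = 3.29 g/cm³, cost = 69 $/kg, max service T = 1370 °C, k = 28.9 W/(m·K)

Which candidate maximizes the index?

Screen on constraints: cost ≤ 48 $/kg; max service T ≥ 318 °C; k ≥ 14.7 W/(m·K). Survivors: material J, material U.
After converting to SI:
  material J: σ_y = 384.0 MPa, ρ = 3880 kg/m³
  material U: σ_y = 227.0 MPa, ρ = 7900 kg/m³
  material J: M = 13.6×10⁻³
  material U: M = 4.71×10⁻³
Highest index: material J.

material J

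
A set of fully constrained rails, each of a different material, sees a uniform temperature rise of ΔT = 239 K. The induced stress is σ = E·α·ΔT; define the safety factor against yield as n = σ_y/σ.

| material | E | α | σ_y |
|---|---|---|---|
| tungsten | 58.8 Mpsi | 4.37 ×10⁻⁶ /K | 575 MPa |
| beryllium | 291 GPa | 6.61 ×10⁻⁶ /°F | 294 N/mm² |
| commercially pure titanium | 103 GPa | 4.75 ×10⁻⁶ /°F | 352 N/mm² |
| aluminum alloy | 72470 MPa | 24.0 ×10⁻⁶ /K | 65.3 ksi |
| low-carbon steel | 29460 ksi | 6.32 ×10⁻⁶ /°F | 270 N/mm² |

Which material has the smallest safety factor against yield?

With everything in SI (GPa, ×10⁻⁶/K, MPa):
  tungsten: E = 405.4, α = 4.37, σ_y = 575.0 → σ = 423 MPa, n = 1.36
  beryllium: E = 291.0, α = 11.9, σ_y = 294.0 → σ = 827 MPa, n = 0.355
  commercially pure titanium: E = 103.0, α = 8.55, σ_y = 352.0 → σ = 210 MPa, n = 1.67
  aluminum alloy: E = 72.47, α = 24.0, σ_y = 450.2 → σ = 416 MPa, n = 1.08
  low-carbon steel: E = 203.1, α = 11.4, σ_y = 270.0 → σ = 552 MPa, n = 0.489
The minimum is beryllium at n = 0.355.

beryllium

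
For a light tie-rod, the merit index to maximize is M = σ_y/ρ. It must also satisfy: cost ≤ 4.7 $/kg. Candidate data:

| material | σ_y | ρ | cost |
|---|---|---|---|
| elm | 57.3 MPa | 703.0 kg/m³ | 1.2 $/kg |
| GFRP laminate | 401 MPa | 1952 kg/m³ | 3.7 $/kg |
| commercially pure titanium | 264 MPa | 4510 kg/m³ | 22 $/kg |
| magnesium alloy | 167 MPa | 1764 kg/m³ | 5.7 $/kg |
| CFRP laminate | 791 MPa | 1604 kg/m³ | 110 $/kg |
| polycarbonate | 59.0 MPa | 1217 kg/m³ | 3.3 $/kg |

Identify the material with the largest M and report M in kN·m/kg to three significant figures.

GFRP laminate, M = 205 kN·m/kg

Screen on constraints: cost ≤ 4.7 $/kg. Survivors: elm, GFRP laminate, polycarbonate.
Evaluate M for each candidate:
  GFRP laminate: M = 205 kN·m/kg
  elm: M = 81.5 kN·m/kg
  polycarbonate: M = 48.5 kN·m/kg
GFRP laminate has the largest M.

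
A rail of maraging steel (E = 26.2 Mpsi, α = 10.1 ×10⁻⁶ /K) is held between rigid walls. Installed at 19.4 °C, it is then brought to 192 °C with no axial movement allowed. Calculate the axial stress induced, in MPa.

315 MPa

E = 26.2 Mpsi = 180.6 GPa.
ΔT = 172.6 K. Constrained thermal stress σ = E·α·ΔT = 180.6×10³ MPa × 10.1×10⁻⁶ × 172.6 = 315 MPa (compressive).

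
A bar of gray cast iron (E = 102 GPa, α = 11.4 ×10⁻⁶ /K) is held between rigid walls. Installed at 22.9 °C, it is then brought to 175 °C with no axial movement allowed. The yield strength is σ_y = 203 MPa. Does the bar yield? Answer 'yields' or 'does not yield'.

ΔT = 152.1 K. Constrained thermal stress σ = E·α·ΔT = 102.0×10³ MPa × 11.4×10⁻⁶ × 152.1 = 177 MPa (compressive).
Compare to σ_y = 203 MPa: σ < σ_y, so it does not yield.

does not yield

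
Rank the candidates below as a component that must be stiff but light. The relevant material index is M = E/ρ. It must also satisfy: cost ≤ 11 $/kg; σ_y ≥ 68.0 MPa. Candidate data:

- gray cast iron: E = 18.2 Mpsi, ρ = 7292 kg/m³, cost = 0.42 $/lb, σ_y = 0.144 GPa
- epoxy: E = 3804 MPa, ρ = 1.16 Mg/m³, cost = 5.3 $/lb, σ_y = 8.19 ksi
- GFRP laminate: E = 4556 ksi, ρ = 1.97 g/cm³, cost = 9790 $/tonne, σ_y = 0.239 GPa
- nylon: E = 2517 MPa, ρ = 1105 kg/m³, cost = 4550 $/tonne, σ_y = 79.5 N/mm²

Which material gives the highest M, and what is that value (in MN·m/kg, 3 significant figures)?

gray cast iron, M = 17.2 MN·m/kg

Screen on constraints: cost ≤ 11 $/kg; σ_y ≥ 68.0 MPa. Survivors: gray cast iron, GFRP laminate, nylon.
In SI units:
  gray cast iron: E = 125.5 GPa, ρ = 7292 kg/m³
  GFRP laminate: E = 31.41 GPa, ρ = 1970 kg/m³
  nylon: E = 2.517 GPa, ρ = 1105 kg/m³
  gray cast iron: M = 17.2 MN·m/kg
  GFRP laminate: M = 15.9 MN·m/kg
  nylon: M = 2.28 MN·m/kg
Gray cast iron has the largest M.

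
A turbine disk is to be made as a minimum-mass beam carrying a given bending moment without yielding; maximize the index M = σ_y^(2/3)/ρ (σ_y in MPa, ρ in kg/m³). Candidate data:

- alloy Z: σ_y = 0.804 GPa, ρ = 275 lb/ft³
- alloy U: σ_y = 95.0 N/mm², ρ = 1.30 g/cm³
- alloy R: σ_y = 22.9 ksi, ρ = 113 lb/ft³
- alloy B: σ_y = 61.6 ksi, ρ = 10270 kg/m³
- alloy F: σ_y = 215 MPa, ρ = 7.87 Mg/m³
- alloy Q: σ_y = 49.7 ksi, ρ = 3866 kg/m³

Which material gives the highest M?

Convert each candidate to consistent units, then evaluate M:
  alloy Z: σ_y = 804.0 MPa, ρ = 4405 kg/m³
  alloy U: σ_y = 95.00 MPa, ρ = 1300 kg/m³
  alloy R: σ_y = 157.9 MPa, ρ = 1810 kg/m³
  alloy B: σ_y = 424.7 MPa, ρ = 10270 kg/m³
  alloy F: σ_y = 215.0 MPa, ρ = 7870 kg/m³
  alloy Q: σ_y = 342.7 MPa, ρ = 3866 kg/m³
  alloy Z: M = 19.6×10⁻³
  alloy R: M = 16.1×10⁻³
  alloy U: M = 16.0×10⁻³
  alloy Q: M = 12.7×10⁻³
  alloy B: M = 5.50×10⁻³
  alloy F: M = 4.56×10⁻³
Highest index: alloy Z.

alloy Z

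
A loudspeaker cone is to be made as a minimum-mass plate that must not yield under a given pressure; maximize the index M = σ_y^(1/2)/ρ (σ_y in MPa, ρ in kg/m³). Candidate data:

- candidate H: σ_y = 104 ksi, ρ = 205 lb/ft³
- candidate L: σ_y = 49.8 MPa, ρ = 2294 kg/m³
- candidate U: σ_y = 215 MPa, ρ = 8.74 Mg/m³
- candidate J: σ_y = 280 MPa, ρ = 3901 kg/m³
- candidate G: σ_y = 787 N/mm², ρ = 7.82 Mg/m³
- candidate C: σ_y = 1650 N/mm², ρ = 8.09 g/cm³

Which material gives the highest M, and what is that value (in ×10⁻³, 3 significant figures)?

candidate H, M = 8.15×10⁻³

In SI units:
  candidate H: σ_y = 717.1 MPa, ρ = 3284 kg/m³
  candidate L: σ_y = 49.80 MPa, ρ = 2294 kg/m³
  candidate U: σ_y = 215.0 MPa, ρ = 8740 kg/m³
  candidate J: σ_y = 280.0 MPa, ρ = 3901 kg/m³
  candidate G: σ_y = 787.0 MPa, ρ = 7820 kg/m³
  candidate C: σ_y = 1650 MPa, ρ = 8090 kg/m³
  candidate H: M = 8.15×10⁻³
  candidate C: M = 5.02×10⁻³
  candidate J: M = 4.29×10⁻³
  candidate G: M = 3.59×10⁻³
  candidate L: M = 3.08×10⁻³
  candidate U: M = 1.68×10⁻³
Candidate H has the largest M.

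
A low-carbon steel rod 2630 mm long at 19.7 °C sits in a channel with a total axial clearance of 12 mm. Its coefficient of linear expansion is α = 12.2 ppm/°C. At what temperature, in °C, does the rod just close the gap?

α·L₀·ΔT = 12.0 mm ⇒ ΔT = 12.0 / (12.2×10⁻⁶ × 2630.0) = 374.0 K.
T = 19.7 + 374.0 = 393.7 °C.

394 °C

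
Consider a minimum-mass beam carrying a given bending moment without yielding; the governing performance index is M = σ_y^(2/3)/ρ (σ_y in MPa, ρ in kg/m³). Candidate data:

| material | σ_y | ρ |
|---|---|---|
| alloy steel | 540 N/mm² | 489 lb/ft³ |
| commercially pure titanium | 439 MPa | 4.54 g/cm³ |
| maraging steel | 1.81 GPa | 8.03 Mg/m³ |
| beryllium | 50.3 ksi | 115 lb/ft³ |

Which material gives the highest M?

beryllium

Normalizing units and computing the index:
  alloy steel: σ_y = 540.0 MPa, ρ = 7833 kg/m³
  commercially pure titanium: σ_y = 439.0 MPa, ρ = 4540 kg/m³
  maraging steel: σ_y = 1810 MPa, ρ = 8030 kg/m³
  beryllium: σ_y = 346.8 MPa, ρ = 1842 kg/m³
  beryllium: M = 26.8×10⁻³
  maraging steel: M = 18.5×10⁻³
  commercially pure titanium: M = 12.7×10⁻³
  alloy steel: M = 8.47×10⁻³
The maximum is for beryllium.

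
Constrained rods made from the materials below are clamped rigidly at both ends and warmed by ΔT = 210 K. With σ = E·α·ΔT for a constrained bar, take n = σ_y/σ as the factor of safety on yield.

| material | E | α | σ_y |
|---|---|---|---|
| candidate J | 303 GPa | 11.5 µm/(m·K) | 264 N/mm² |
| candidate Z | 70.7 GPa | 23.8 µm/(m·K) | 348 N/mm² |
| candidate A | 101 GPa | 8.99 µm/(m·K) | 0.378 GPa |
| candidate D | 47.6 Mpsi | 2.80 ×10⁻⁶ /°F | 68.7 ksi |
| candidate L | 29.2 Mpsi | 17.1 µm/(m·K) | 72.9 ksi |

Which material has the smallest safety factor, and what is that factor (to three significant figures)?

Per material, after unit conversion:
  candidate J: E = 303.0, α = 11.5, σ_y = 264.0 → σ = 732 MPa, n = 0.361
  candidate Z: E = 70.70, α = 23.8, σ_y = 348.0 → σ = 353 MPa, n = 0.985
  candidate A: E = 101.0, α = 8.99, σ_y = 378.0 → σ = 191 MPa, n = 1.98
  candidate D: E = 328.2, α = 5.04, σ_y = 473.7 → σ = 347 MPa, n = 1.36
  candidate L: E = 201.3, α = 17.1, σ_y = 502.6 → σ = 723 MPa, n = 0.695
The minimum is candidate J at n = 0.361.

candidate J, n = 0.361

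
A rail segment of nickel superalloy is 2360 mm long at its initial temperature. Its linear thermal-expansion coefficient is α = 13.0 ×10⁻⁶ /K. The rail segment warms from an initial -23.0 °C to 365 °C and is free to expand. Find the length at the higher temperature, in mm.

2371.9 mm

ΔT = 365 − (-23.0) = 388.0 K.
ΔL = α·L₀·ΔT = 13.0×10⁻⁶ × 2360 mm × 388.0 K = 11.9 mm.
L = L₀ + ΔL = 2360 + 11.9 = 2371.9 mm.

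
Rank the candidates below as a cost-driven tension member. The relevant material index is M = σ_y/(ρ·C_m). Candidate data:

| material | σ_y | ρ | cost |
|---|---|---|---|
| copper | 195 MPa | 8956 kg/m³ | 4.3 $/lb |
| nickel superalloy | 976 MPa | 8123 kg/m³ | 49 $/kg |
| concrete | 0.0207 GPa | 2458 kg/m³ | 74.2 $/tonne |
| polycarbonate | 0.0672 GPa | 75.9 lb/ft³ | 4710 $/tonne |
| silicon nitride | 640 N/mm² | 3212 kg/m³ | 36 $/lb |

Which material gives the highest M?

concrete

After converting to SI:
  copper: σ_y = 195.0 MPa, ρ = 8956 kg/m³, cost = 9.480 $/kg
  nickel superalloy: σ_y = 976.0 MPa, ρ = 8123 kg/m³, cost = 49.00 $/kg
  concrete: σ_y = 20.70 MPa, ρ = 2458 kg/m³, cost = 0.07420 $/kg
  polycarbonate: σ_y = 67.20 MPa, ρ = 1216 kg/m³, cost = 4.710 $/kg
  silicon nitride: σ_y = 640.0 MPa, ρ = 3212 kg/m³, cost = 79.37 $/kg
  concrete: M = 113 kN·m per $
  polycarbonate: M = 11.7 kN·m per $
  silicon nitride: M = 2.51 kN·m per $
  nickel superalloy: M = 2.45 kN·m per $
  copper: M = 2.30 kN·m per $
The maximum is for concrete.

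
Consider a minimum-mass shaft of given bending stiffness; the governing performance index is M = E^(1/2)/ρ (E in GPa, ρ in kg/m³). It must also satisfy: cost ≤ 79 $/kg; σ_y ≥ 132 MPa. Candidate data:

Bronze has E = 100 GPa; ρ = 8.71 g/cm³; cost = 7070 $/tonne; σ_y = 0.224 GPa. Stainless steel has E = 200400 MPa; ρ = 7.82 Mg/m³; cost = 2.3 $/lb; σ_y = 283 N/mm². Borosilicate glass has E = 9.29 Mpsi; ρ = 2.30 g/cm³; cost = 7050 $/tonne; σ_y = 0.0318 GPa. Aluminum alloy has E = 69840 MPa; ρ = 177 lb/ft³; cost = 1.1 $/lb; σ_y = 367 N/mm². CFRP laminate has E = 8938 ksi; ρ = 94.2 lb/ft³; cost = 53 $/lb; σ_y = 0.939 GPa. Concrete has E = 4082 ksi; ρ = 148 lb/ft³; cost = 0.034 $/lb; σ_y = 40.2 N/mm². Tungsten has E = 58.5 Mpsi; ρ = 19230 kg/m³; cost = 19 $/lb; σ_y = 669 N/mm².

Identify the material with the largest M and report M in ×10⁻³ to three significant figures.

Screen on constraints: cost ≤ 79 $/kg; σ_y ≥ 132 MPa. Survivors: bronze, stainless steel, aluminum alloy, tungsten.
In SI units:
  bronze: E = 100.0 GPa, ρ = 8710 kg/m³
  stainless steel: E = 200.4 GPa, ρ = 7820 kg/m³
  aluminum alloy: E = 69.84 GPa, ρ = 2835 kg/m³
  tungsten: E = 403.3 GPa, ρ = 19230 kg/m³
  aluminum alloy: M = 2.95×10⁻³
  stainless steel: M = 1.81×10⁻³
  bronze: M = 1.15×10⁻³
  tungsten: M = 1.04×10⁻³
Aluminum alloy has the largest M.

aluminum alloy, M = 2.95×10⁻³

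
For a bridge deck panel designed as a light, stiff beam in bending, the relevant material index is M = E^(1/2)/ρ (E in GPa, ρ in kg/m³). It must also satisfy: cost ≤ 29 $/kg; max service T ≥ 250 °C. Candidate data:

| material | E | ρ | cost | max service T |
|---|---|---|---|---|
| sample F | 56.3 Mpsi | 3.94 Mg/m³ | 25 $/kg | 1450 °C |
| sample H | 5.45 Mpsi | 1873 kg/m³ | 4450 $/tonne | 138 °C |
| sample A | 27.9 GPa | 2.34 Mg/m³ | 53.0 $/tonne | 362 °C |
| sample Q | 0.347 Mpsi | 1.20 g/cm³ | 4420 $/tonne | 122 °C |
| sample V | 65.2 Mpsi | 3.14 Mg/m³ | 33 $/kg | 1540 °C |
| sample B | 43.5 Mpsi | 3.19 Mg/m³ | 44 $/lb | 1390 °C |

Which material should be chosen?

Screen on constraints: cost ≤ 29 $/kg; max service T ≥ 250 °C. Survivors: sample F, sample A.
Putting every candidate on a common basis:
  sample F: E = 388.2 GPa, ρ = 3940 kg/m³
  sample A: E = 27.90 GPa, ρ = 2340 kg/m³
  sample F: M = 5.00×10⁻³
  sample A: M = 2.26×10⁻³
Highest index: sample F.

sample F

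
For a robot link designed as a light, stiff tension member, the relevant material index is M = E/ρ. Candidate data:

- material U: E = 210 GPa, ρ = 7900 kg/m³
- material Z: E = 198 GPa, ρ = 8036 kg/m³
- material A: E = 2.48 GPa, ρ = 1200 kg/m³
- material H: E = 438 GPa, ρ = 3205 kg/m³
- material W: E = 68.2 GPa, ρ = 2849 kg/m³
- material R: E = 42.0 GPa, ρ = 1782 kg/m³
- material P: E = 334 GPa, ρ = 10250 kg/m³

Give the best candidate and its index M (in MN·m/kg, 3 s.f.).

material H, M = 137 MN·m/kg

Evaluate M for each candidate:
  material H: M = 137 MN·m/kg
  material P: M = 32.6 MN·m/kg
  material U: M = 26.6 MN·m/kg
  material Z: M = 24.6 MN·m/kg
  material W: M = 23.9 MN·m/kg
  material R: M = 23.6 MN·m/kg
  material A: M = 2.07 MN·m/kg
Material H ranks first.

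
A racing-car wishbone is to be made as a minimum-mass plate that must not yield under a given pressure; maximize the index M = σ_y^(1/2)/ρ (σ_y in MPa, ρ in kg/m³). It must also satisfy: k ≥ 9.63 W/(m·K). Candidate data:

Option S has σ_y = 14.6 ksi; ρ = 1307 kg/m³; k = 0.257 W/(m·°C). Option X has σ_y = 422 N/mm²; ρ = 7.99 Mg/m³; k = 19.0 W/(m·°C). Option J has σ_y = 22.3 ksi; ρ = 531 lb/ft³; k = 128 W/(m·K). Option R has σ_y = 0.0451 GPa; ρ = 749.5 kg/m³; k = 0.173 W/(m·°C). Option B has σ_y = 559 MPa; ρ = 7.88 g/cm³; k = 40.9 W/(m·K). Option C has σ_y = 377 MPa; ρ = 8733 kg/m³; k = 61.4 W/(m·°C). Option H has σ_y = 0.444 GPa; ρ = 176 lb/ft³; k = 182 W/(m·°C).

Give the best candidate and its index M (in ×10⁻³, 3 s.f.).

option H, M = 7.47×10⁻³

Screen on constraints: k ≥ 9.63 W/(m·K). Survivors: option X, option J, option B, option C, option H.
Normalizing units and computing the index:
  option X: σ_y = 422.0 MPa, ρ = 7990 kg/m³
  option J: σ_y = 153.8 MPa, ρ = 8506 kg/m³
  option B: σ_y = 559.0 MPa, ρ = 7880 kg/m³
  option C: σ_y = 377.0 MPa, ρ = 8733 kg/m³
  option H: σ_y = 444.0 MPa, ρ = 2819 kg/m³
  option H: M = 7.47×10⁻³
  option B: M = 3.00×10⁻³
  option X: M = 2.57×10⁻³
  option C: M = 2.22×10⁻³
  option J: M = 1.46×10⁻³
Highest index: option H.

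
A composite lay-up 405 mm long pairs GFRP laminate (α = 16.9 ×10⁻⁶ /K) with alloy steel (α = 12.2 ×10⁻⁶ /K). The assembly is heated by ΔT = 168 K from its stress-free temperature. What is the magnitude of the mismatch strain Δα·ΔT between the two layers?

7.90×10⁻⁴

Δα = |16.9 − 12.2|×10⁻⁶/K = 4.70×10⁻⁶/K.
Mismatch strain = Δα·ΔT = 4.70×10⁻⁶ × 168.0 = 7.90×10⁻⁴.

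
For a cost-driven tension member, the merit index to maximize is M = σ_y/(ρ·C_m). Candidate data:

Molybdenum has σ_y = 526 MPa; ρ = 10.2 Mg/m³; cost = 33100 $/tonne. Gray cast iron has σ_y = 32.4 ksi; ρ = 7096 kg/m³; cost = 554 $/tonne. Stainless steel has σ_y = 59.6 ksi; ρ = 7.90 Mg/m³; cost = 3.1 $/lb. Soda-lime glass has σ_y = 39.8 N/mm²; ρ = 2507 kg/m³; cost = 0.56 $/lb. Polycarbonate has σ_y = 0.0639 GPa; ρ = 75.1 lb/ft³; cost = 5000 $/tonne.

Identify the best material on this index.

gray cast iron

Convert each candidate to consistent units, then evaluate M:
  molybdenum: σ_y = 526.0 MPa, ρ = 10200 kg/m³, cost = 33.10 $/kg
  gray cast iron: σ_y = 223.4 MPa, ρ = 7096 kg/m³, cost = 0.5540 $/kg
  stainless steel: σ_y = 410.9 MPa, ρ = 7900 kg/m³, cost = 6.834 $/kg
  soda-lime glass: σ_y = 39.80 MPa, ρ = 2507 kg/m³, cost = 1.235 $/kg
  polycarbonate: σ_y = 63.90 MPa, ρ = 1203 kg/m³, cost = 5.000 $/kg
  gray cast iron: M = 56.8 kN·m per $
  soda-lime glass: M = 12.9 kN·m per $
  polycarbonate: M = 10.6 kN·m per $
  stainless steel: M = 7.61 kN·m per $
  molybdenum: M = 1.56 kN·m per $
Gray cast iron ranks first.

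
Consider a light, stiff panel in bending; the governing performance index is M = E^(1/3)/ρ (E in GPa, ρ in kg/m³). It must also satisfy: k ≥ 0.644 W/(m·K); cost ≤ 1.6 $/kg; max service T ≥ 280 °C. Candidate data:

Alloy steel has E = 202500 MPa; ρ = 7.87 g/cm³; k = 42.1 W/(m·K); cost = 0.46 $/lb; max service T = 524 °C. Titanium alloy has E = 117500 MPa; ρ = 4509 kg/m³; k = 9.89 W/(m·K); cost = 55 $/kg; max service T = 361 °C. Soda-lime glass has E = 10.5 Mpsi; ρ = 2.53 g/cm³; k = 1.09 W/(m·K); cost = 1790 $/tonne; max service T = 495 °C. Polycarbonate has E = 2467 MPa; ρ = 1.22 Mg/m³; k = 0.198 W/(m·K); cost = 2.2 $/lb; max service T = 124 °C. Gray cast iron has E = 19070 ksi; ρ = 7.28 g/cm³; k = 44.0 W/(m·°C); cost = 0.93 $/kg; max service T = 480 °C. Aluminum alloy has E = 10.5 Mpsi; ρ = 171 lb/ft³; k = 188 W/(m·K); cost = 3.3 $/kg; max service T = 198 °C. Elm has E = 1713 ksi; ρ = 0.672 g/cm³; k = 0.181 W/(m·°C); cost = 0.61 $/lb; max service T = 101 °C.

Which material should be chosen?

alloy steel

Screen on constraints: k ≥ 0.644 W/(m·K); cost ≤ 1.6 $/kg; max service T ≥ 280 °C. Survivors: alloy steel, gray cast iron.
Putting every candidate on a common basis:
  alloy steel: E = 202.5 GPa, ρ = 7870 kg/m³
  gray cast iron: E = 131.5 GPa, ρ = 7280 kg/m³
  alloy steel: M = 0.746×10⁻³
  gray cast iron: M = 0.698×10⁻³
The maximum is for alloy steel.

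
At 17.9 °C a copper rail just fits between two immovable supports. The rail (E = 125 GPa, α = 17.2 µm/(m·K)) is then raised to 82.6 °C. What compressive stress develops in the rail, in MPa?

139 MPa

ΔT = 64.70 K. Constrained thermal stress σ = E·α·ΔT = 125.0×10³ MPa × 17.2×10⁻⁶ × 64.70 = 139 MPa (compressive).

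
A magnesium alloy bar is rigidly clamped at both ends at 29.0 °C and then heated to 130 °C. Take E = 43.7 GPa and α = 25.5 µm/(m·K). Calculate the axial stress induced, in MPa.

ΔT = 101.0 K. Constrained thermal stress σ = E·α·ΔT = 43.70×10³ MPa × 25.5×10⁻⁶ × 101.0 = 113 MPa (compressive).

113 MPa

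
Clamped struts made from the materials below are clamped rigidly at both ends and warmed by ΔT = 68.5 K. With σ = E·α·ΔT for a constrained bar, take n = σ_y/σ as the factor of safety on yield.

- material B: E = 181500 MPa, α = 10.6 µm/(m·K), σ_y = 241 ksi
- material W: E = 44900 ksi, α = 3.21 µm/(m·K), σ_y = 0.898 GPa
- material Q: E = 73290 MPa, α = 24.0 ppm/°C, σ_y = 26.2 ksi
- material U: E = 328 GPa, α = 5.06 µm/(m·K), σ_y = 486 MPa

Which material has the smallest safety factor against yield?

With everything in SI (GPa, ×10⁻⁶/K, MPa):
  material B: E = 181.5, α = 10.6, σ_y = 1662 → σ = 132 MPa, n = 12.6
  material W: E = 309.6, α = 3.21, σ_y = 898.0 → σ = 68.1 MPa, n = 13.2
  material Q: E = 73.29, α = 24.0, σ_y = 180.6 → σ = 120 MPa, n = 1.50
  material U: E = 328.0, α = 5.06, σ_y = 486.0 → σ = 114 MPa, n = 4.27
Smallest n: material Q with n = 1.50.

material Q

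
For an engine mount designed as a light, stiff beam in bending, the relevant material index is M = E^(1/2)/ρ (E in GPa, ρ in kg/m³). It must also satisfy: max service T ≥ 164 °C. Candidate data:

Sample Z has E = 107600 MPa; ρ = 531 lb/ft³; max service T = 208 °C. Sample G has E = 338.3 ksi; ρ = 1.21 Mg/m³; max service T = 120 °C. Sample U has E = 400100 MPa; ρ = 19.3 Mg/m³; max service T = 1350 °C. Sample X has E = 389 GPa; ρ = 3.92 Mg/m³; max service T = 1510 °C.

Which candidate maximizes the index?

sample X

Screen on constraints: max service T ≥ 164 °C. Survivors: sample Z, sample U, sample X.
In SI units:
  sample Z: E = 107.6 GPa, ρ = 8506 kg/m³
  sample U: E = 400.1 GPa, ρ = 19300 kg/m³
  sample X: E = 389.0 GPa, ρ = 3920 kg/m³
  sample X: M = 5.03×10⁻³
  sample Z: M = 1.22×10⁻³
  sample U: M = 1.04×10⁻³
The maximum is for sample X.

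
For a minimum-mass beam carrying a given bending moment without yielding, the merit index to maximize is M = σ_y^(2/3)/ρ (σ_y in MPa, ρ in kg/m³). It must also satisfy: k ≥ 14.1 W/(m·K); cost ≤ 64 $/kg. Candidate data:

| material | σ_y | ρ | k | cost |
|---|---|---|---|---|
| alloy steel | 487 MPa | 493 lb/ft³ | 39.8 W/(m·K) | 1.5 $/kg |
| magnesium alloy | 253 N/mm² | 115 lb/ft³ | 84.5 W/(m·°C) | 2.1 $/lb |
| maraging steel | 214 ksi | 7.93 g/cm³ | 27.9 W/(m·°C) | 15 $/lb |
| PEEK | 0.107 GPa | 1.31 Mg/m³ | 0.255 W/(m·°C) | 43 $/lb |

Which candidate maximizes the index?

magnesium alloy

Screen on constraints: k ≥ 14.1 W/(m·K); cost ≤ 64 $/kg. Survivors: alloy steel, magnesium alloy, maraging steel.
Convert each candidate to consistent units, then evaluate M:
  alloy steel: σ_y = 487.0 MPa, ρ = 7897 kg/m³
  magnesium alloy: σ_y = 253.0 MPa, ρ = 1842 kg/m³
  maraging steel: σ_y = 1475 MPa, ρ = 7930 kg/m³
  magnesium alloy: M = 21.7×10⁻³
  maraging steel: M = 16.3×10⁻³
  alloy steel: M = 7.84×10⁻³
Highest index: magnesium alloy.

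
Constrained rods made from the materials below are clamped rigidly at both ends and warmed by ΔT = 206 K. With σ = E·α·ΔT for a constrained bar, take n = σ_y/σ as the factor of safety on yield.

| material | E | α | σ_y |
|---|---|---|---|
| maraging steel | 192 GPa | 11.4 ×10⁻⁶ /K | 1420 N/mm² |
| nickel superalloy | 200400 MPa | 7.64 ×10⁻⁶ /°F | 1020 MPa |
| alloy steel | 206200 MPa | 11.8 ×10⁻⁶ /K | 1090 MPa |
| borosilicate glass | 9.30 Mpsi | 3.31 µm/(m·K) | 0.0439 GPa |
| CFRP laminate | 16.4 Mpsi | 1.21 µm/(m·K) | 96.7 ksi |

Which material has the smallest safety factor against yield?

With everything in SI (GPa, ×10⁻⁶/K, MPa):
  maraging steel: E = 192.0, α = 11.4, σ_y = 1420 → σ = 451 MPa, n = 3.15
  nickel superalloy: E = 200.4, α = 13.8, σ_y = 1020 → σ = 568 MPa, n = 1.80
  alloy steel: E = 206.2, α = 11.8, σ_y = 1090 → σ = 501 MPa, n = 2.17
  borosilicate glass: E = 64.12, α = 3.31, σ_y = 43.90 → σ = 43.7 MPa, n = 1.00
  CFRP laminate: E = 113.1, α = 1.21, σ_y = 666.7 → σ = 28.2 MPa, n = 23.7
Smallest n: borosilicate glass with n = 1.00.

borosilicate glass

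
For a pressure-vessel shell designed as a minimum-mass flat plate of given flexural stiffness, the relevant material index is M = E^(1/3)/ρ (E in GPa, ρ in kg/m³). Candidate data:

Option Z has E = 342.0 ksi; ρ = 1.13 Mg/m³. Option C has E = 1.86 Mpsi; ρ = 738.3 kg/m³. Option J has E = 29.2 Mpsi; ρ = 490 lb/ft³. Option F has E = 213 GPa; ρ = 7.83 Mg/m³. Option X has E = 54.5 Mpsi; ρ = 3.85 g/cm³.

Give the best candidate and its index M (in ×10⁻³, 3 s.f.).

Putting every candidate on a common basis:
  option Z: E = 2.358 GPa, ρ = 1130 kg/m³
  option C: E = 12.82 GPa, ρ = 738.3 kg/m³
  option J: E = 201.3 GPa, ρ = 7849 kg/m³
  option F: E = 213.0 GPa, ρ = 7830 kg/m³
  option X: E = 375.8 GPa, ρ = 3850 kg/m³
  option C: M = 3.17×10⁻³
  option X: M = 1.87×10⁻³
  option Z: M = 1.18×10⁻³
  option F: M = 0.763×10⁻³
  option J: M = 0.747×10⁻³
Option C ranks first.

option C, M = 3.17×10⁻³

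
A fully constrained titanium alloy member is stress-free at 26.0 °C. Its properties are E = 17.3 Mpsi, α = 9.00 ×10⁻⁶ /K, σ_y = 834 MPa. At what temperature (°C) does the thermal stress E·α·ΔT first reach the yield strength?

803 °C

E = 17.3 Mpsi = 119.3 GPa.
E·α·ΔT = 834.0 MPa ⇒ ΔT = 834.0 / (119.3×10³ × 9.00×10⁻⁶) = 776.9 K.
T = 26.0 + 776.9 = 802.9 °C.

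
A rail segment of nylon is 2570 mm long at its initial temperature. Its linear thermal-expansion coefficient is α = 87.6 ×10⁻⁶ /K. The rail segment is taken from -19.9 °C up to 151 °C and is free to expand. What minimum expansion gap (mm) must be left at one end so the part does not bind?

ΔT = 151 − (-19.9) = 170.9 K.
ΔL = α·L₀·ΔT = 87.6×10⁻⁶ × 2570 mm × 170.9 K = 38.5 mm.

38.5 mm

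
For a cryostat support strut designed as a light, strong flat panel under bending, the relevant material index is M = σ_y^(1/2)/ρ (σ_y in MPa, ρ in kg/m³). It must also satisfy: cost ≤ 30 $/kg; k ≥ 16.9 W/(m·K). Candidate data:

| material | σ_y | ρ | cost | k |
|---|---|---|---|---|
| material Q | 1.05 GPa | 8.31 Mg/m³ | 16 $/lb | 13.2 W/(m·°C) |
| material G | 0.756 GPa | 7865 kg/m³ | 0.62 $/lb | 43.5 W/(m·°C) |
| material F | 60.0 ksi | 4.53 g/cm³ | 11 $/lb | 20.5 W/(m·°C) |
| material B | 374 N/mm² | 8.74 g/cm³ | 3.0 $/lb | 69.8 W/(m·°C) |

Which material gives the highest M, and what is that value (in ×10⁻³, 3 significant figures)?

material F, M = 4.49×10⁻³

Screen on constraints: cost ≤ 30 $/kg; k ≥ 16.9 W/(m·K). Survivors: material G, material F, material B.
Normalizing units and computing the index:
  material G: σ_y = 756.0 MPa, ρ = 7865 kg/m³
  material F: σ_y = 413.7 MPa, ρ = 4530 kg/m³
  material B: σ_y = 374.0 MPa, ρ = 8740 kg/m³
  material F: M = 4.49×10⁻³
  material G: M = 3.50×10⁻³
  material B: M = 2.21×10⁻³
The maximum is for material F.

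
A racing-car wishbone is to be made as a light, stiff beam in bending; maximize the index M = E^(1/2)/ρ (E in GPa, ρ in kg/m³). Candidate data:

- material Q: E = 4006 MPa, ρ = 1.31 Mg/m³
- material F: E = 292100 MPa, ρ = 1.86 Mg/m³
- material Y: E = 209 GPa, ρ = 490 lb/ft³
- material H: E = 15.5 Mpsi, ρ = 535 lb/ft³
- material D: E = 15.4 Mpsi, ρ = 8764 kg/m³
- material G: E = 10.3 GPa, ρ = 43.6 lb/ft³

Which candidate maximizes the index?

In SI units:
  material Q: E = 4.006 GPa, ρ = 1310 kg/m³
  material F: E = 292.1 GPa, ρ = 1860 kg/m³
  material Y: E = 209.0 GPa, ρ = 7849 kg/m³
  material H: E = 106.9 GPa, ρ = 8570 kg/m³
  material D: E = 106.2 GPa, ρ = 8764 kg/m³
  material G: E = 10.30 GPa, ρ = 698.4 kg/m³
  material F: M = 9.19×10⁻³
  material G: M = 4.60×10⁻³
  material Y: M = 1.84×10⁻³
  material Q: M = 1.53×10⁻³
  material H: M = 1.21×10⁻³
  material D: M = 1.18×10⁻³
Material F has the largest M.

material F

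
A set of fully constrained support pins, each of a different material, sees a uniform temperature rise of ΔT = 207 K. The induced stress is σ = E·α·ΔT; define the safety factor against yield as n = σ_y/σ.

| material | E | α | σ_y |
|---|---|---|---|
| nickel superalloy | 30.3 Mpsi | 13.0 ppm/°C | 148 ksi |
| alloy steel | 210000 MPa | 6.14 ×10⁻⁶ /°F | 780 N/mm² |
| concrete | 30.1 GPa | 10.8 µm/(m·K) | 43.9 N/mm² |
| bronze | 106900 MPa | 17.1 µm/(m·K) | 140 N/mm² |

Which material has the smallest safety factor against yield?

With everything in SI (GPa, ×10⁻⁶/K, MPa):
  nickel superalloy: E = 208.9, α = 13.0, σ_y = 1020 → σ = 562 MPa, n = 1.82
  alloy steel: E = 210.0, α = 11.1, σ_y = 780.0 → σ = 480 MPa, n = 1.62
  concrete: E = 30.10, α = 10.8, σ_y = 43.90 → σ = 67.3 MPa, n = 0.652
  bronze: E = 106.9, α = 17.1, σ_y = 140.0 → σ = 378 MPa, n = 0.370
The minimum is bronze at n = 0.370.

bronze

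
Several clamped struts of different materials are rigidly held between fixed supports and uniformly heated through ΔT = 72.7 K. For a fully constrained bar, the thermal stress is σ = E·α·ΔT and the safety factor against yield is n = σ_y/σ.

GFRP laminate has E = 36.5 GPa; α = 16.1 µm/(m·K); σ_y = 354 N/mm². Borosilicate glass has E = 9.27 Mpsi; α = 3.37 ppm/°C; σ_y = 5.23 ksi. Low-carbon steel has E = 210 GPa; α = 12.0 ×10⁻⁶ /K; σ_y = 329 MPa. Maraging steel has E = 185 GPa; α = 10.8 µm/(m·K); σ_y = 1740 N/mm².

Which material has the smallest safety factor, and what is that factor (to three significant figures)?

low-carbon steel, n = 1.80

Converting E to GPa, α to ×10⁻⁶/K, σ_y to MPa, then σ and n for each:
  GFRP laminate: E = 36.50, α = 16.1, σ_y = 354.0 → σ = 42.7 MPa, n = 8.29
  borosilicate glass: E = 63.91, α = 3.37, σ_y = 36.06 → σ = 15.7 MPa, n = 2.30
  low-carbon steel: E = 210.0, α = 12.0, σ_y = 329.0 → σ = 183 MPa, n = 1.80
  maraging steel: E = 185.0, α = 10.8, σ_y = 1740 → σ = 145 MPa, n = 12.0
Low-carbon steel has the lowest safety factor, n = 1.80.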